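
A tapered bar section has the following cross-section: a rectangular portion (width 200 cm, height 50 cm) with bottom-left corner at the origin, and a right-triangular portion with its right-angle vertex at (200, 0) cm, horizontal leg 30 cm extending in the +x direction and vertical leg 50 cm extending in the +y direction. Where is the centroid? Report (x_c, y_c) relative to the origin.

Part | A | x̄ᵢ | ȳᵢ | A·x̄ᵢ | A·ȳᵢ
rectangular portion | 10000.00 | 100.00 | 25.00 | 1000000.00 | 250000.00
triangular portion | 750.00 | 210.00 | 16.67 | 157500.00 | 12500.00
Σ | 10750.00 |  |  | 1157500.00 | 262500.00
x_c = 1157500.00 / 10750.00 = 107.67 cm
y_c = 262500.00 / 10750.00 = 24.42 cm

x_c = 107.67 cm, y_c = 24.42 cm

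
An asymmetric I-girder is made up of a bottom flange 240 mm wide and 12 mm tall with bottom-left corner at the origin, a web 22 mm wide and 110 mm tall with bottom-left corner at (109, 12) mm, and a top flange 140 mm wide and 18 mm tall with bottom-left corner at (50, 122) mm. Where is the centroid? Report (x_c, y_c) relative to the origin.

bottom flange: A = 240 × 12 = 2880.00, centroid at (120.00, 6.00).
web: A = 22 × 110 = 2420.00, centroid at (120.00, 67.00).
top flange: A = 140 × 18 = 2520.00, centroid at (120.00, 131.00).
ΣA = 7820.00 mm², ΣAx_c = 938400.00 mm³, ΣAy_c = 509540.00 mm³.
x_c = 938400.00/7820.00 = 120.00 mm; y_c = 509540.00/7820.00 = 65.16 mm.

x_c = 120.00 mm, y_c = 65.16 mm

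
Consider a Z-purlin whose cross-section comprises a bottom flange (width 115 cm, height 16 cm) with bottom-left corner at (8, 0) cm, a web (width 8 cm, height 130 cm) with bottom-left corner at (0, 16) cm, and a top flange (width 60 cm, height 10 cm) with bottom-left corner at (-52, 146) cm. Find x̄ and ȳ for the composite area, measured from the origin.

x̄ = 32.03 cm, ȳ = 54.47 cm

bottom flange: A = 115 × 16 = 1840.00, centroid at (65.50, 8.00).
web: A = 8 × 130 = 1040.00, centroid at (4.00, 81.00).
top flange: A = 60 × 10 = 600.00, centroid at (-22.00, 151.00).
ΣA = 3480.00 cm², ΣAx̄ = 111480.00 cm³, ΣAȳ = 189560.00 cm³.
x̄ = 111480.00/3480.00 = 32.03 cm; ȳ = 189560.00/3480.00 = 54.47 cm.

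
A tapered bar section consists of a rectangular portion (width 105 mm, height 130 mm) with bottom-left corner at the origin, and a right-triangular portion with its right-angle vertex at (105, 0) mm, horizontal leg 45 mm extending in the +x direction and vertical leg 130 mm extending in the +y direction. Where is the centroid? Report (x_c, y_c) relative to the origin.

x_c = 64.41 mm, y_c = 61.18 mm

Part | A | x̄ᵢ | ȳᵢ | A·x̄ᵢ | A·ȳᵢ
rectangular portion | 13650.00 | 52.50 | 65.00 | 716625.00 | 887250.00
triangular portion | 2925.00 | 120.00 | 43.33 | 351000.00 | 126750.00
Σ | 16575.00 |  |  | 1067625.00 | 1014000.00
x_c = 1067625.00 / 16575.00 = 64.41 mm
y_c = 1014000.00 / 16575.00 = 61.18 mm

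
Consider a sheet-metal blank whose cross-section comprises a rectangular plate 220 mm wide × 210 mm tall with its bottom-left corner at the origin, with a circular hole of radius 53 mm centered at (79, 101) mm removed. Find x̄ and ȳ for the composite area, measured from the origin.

plate: A = 220 × 210 = 46200.00, centroid at (110.00, 105.00).
hole: A = −π·53² = -8824.73, centroid at (79.00, 101.00).
ΣA = 37375.27 mm²
ΣAx̄ = (46200.00)(110.00) + (-8824.73)(79.00) = 4384846.03 mm³
ΣAȳ = (46200.00)(105.00) + (-8824.73)(101.00) = 3959701.89 mm³
x̄ = 4384846.03 / 37375.27 = 117.32 mm
ȳ = 3959701.89 / 37375.27 = 105.94 mm

x̄ = 117.32 mm, ȳ = 105.94 mm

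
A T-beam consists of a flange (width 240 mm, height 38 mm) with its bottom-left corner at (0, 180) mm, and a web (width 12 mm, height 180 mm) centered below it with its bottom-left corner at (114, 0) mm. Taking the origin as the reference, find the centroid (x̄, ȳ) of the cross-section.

x̄ = 120.00 mm, ȳ = 178.13 mm

web: A = 12 × 180 = 2160.00, centroid at (120.00, 90.00).
flange: A = 240 × 38 = 9120.00, centroid at (120.00, 199.00).
ΣA = 11280.00 mm²
ΣAx̄ = (2160.00)(120.00) + (9120.00)(120.00) = 1353600.00 mm³
ΣAȳ = (2160.00)(90.00) + (9120.00)(199.00) = 2009280.00 mm³
x̄ = 1353600.00 / 11280.00 = 120.00 mm
ȳ = 2009280.00 / 11280.00 = 178.13 mm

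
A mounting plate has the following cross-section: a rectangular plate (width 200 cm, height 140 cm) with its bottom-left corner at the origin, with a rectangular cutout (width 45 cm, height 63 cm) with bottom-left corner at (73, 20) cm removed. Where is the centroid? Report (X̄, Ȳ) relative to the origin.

X̄ = 100.51 cm, Ȳ = 72.08 cm

Part | A | x̄ᵢ | ȳᵢ | A·x̄ᵢ | A·ȳᵢ
plate | 28000.00 | 100.00 | 70.00 | 2800000.00 | 1960000.00
hole | -2835.00 | 95.50 | 51.50 | -270742.50 | -146002.50
Σ | 25165.00 |  |  | 2529257.50 | 1813997.50
X̄ = 2529257.50 / 25165.00 = 100.51 cm
Ȳ = 1813997.50 / 25165.00 = 72.08 cm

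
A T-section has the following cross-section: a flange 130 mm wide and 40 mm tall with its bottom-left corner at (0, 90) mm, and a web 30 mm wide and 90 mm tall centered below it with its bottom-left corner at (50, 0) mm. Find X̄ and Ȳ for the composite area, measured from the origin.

X̄ = 65.00 mm, Ȳ = 87.78 mm

Part | A | x̄ᵢ | ȳᵢ | A·x̄ᵢ | A·ȳᵢ
web | 2700.00 | 65.00 | 45.00 | 175500.00 | 121500.00
flange | 5200.00 | 65.00 | 110.00 | 338000.00 | 572000.00
Σ | 7900.00 |  |  | 513500.00 | 693500.00
X̄ = 513500.00 / 7900.00 = 65.00 mm
Ȳ = 693500.00 / 7900.00 = 87.78 mm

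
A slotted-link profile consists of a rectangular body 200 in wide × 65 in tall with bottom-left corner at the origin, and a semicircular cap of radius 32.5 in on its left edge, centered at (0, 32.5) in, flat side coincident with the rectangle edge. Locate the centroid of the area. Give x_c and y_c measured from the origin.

rectangular body: A = 200 × 65 = 13000.00, centroid at (100.00, 32.50).
semicircular end: A = ½π·32.5² = 1659.15, centroid at (-13.79, 32.50).
ΣA = 14659.15 in²
ΣAx_c = (13000.00)(100.00) + (1659.15)(-13.79) = 1277114.58 in³
ΣAy_c = (13000.00)(32.50) + (1659.15)(32.50) = 476422.49 in³
x_c = 1277114.58 / 14659.15 = 87.12 in
y_c = 476422.49 / 14659.15 = 32.50 in

x_c = 87.12 in, y_c = 32.50 in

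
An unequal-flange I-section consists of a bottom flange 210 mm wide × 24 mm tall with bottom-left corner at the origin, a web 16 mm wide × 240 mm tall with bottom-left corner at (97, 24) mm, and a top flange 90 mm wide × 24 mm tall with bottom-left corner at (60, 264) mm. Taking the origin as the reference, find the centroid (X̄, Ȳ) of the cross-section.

bottom flange: A = 210 × 24 = 5040.00, centroid at (105.00, 12.00).
web: A = 16 × 240 = 3840.00, centroid at (105.00, 144.00).
top flange: A = 90 × 24 = 2160.00, centroid at (105.00, 276.00).
ΣA = 11040.00 mm²
ΣAX̄ = (5040.00)(105.00) + (3840.00)(105.00) + (2160.00)(105.00) = 1159200.00 mm³
ΣAȲ = (5040.00)(12.00) + (3840.00)(144.00) + (2160.00)(276.00) = 1209600.00 mm³
X̄ = 1159200.00 / 11040.00 = 105.00 mm
Ȳ = 1209600.00 / 11040.00 = 109.57 mm

X̄ = 105.00 mm, Ȳ = 109.57 mm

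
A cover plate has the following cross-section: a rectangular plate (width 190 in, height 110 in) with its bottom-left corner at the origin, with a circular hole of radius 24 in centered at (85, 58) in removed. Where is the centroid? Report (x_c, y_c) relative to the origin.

plate: A = 190 × 110 = 20900.00, centroid at (95.00, 55.00).
hole: A = −π·24² = -1809.56, centroid at (85.00, 58.00).
ΣA = 19090.44 in², ΣAx_c = 1831687.62 in³, ΣAy_c = 1044545.67 in³.
x_c = 1831687.62/19090.44 = 95.95 in; y_c = 1044545.67/19090.44 = 54.72 in.

x_c = 95.95 in, y_c = 54.72 in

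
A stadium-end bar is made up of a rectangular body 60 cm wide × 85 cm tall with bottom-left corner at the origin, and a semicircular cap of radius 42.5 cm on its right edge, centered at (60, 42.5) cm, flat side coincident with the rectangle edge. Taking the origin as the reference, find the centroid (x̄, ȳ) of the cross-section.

x̄ = 47.17 cm, ȳ = 42.50 cm

Part | A | x̄ᵢ | ȳᵢ | A·x̄ᵢ | A·ȳᵢ
rectangular body | 5100.00 | 30.00 | 42.50 | 153000.00 | 216750.00
semicircular end | 2837.25 | 78.04 | 42.50 | 221412.14 | 120583.16
Σ | 7937.25 |  |  | 374412.14 | 337333.16
x̄ = 374412.14 / 7937.25 = 47.17 cm
ȳ = 337333.16 / 7937.25 = 42.50 cm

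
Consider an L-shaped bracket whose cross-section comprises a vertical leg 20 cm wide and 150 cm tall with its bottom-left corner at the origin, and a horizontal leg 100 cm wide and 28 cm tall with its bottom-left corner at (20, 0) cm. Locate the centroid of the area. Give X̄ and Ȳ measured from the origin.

X̄ = 38.97 cm, Ȳ = 45.55 cm

vertical leg: A = 20 × 150 = 3000.00, centroid at (10.00, 75.00).
horizontal leg: A = 100 × 28 = 2800.00, centroid at (70.00, 14.00).
ΣA = 5800.00 cm²
ΣAX̄ = (3000.00)(10.00) + (2800.00)(70.00) = 226000.00 cm³
ΣAȲ = (3000.00)(75.00) + (2800.00)(14.00) = 264200.00 cm³
X̄ = 226000.00 / 5800.00 = 38.97 cm
Ȳ = 264200.00 / 5800.00 = 45.55 cm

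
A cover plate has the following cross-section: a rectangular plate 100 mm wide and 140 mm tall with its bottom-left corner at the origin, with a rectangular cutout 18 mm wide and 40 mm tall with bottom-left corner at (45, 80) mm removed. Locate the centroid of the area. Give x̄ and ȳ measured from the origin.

plate: A = 100 × 140 = 14000.00, centroid at (50.00, 70.00).
hole: A = −(18 × 40) = -720.00, centroid at (54.00, 100.00).
ΣA = 13280.00 mm², ΣAx̄ = 661120.00 mm³, ΣAȳ = 908000.00 mm³.
x̄ = 661120.00/13280.00 = 49.78 mm; ȳ = 908000.00/13280.00 = 68.37 mm.

x̄ = 49.78 mm, ȳ = 68.37 mm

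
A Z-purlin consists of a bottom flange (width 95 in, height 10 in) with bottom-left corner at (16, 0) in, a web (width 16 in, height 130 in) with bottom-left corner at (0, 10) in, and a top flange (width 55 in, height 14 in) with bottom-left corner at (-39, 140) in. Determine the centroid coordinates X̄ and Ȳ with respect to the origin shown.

X̄ = 17.92 in, Ȳ = 72.09 in

bottom flange: A = 95 × 10 = 950.00, centroid at (63.50, 5.00).
web: A = 16 × 130 = 2080.00, centroid at (8.00, 75.00).
top flange: A = 55 × 14 = 770.00, centroid at (-11.50, 147.00).
ΣA = 3800.00 in²
ΣAX̄ = (950.00)(63.50) + (2080.00)(8.00) + (770.00)(-11.50) = 68110.00 in³
ΣAȲ = (950.00)(5.00) + (2080.00)(75.00) + (770.00)(147.00) = 273940.00 in³
X̄ = 68110.00 / 3800.00 = 17.92 in
Ȳ = 273940.00 / 3800.00 = 72.09 in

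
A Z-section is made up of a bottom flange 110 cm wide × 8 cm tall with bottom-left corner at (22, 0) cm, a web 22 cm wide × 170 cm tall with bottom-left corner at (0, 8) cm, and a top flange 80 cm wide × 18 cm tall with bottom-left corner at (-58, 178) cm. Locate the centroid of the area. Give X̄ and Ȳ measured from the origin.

Part | A | x̄ᵢ | ȳᵢ | A·x̄ᵢ | A·ȳᵢ
bottom flange | 880.00 | 77.00 | 4.00 | 67760.00 | 3520.00
web | 3740.00 | 11.00 | 93.00 | 41140.00 | 347820.00
top flange | 1440.00 | -18.00 | 187.00 | -25920.00 | 269280.00
Σ | 6060.00 |  |  | 82980.00 | 620620.00
X̄ = 82980.00 / 6060.00 = 13.69 cm
Ȳ = 620620.00 / 6060.00 = 102.41 cm

X̄ = 13.69 cm, Ȳ = 102.41 cm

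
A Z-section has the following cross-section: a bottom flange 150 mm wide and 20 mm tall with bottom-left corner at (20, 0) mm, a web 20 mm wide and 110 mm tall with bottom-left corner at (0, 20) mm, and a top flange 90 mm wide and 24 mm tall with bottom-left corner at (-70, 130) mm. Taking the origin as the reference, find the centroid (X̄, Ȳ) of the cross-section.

X̄ = 34.38 mm, Ȳ = 68.17 mm

Part | A | x̄ᵢ | ȳᵢ | A·x̄ᵢ | A·ȳᵢ
bottom flange | 3000.00 | 95.00 | 10.00 | 285000.00 | 30000.00
web | 2200.00 | 10.00 | 75.00 | 22000.00 | 165000.00
top flange | 2160.00 | -25.00 | 142.00 | -54000.00 | 306720.00
Σ | 7360.00 |  |  | 253000.00 | 501720.00
X̄ = 253000.00 / 7360.00 = 34.38 mm
Ȳ = 501720.00 / 7360.00 = 68.17 mm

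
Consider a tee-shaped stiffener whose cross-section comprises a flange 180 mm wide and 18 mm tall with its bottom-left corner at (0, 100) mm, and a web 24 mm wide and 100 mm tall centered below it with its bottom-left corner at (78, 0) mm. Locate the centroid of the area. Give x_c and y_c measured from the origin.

x_c = 90.00 mm, y_c = 83.89 mm

web: A = 24 × 100 = 2400.00, centroid at (90.00, 50.00).
flange: A = 180 × 18 = 3240.00, centroid at (90.00, 109.00).
ΣA = 5640.00 mm²
ΣAx_c = (2400.00)(90.00) + (3240.00)(90.00) = 507600.00 mm³
ΣAy_c = (2400.00)(50.00) + (3240.00)(109.00) = 473160.00 mm³
x_c = 507600.00 / 5640.00 = 90.00 mm
y_c = 473160.00 / 5640.00 = 83.89 mm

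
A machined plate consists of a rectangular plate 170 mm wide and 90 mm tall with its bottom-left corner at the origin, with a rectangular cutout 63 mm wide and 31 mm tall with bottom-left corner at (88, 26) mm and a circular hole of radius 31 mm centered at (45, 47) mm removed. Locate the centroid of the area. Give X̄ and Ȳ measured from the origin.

plate: A = 170 × 90 = 15300.00, centroid at (85.00, 45.00).
hole 1: A = −(63 × 31) = -1953.00, centroid at (119.50, 41.50).
hole 2: A = −π·31² = -3019.07, centroid at (45.00, 47.00).
ΣA = 10327.93 mm², ΣAX̄ = 931258.33 mm³, ΣAȲ = 465554.18 mm³.
X̄ = 931258.33/10327.93 = 90.17 mm; Ȳ = 465554.18/10327.93 = 45.08 mm.

X̄ = 90.17 mm, Ȳ = 45.08 mm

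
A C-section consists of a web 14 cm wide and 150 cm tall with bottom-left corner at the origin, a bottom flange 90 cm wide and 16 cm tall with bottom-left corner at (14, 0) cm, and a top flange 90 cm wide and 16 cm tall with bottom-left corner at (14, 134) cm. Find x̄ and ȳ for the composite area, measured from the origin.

web: A = 14 × 150 = 2100.00, centroid at (7.00, 75.00).
bottom flange: A = 90 × 16 = 1440.00, centroid at (59.00, 8.00).
top flange: A = 90 × 16 = 1440.00, centroid at (59.00, 142.00).
ΣA = 4980.00 cm²
ΣAx̄ = (2100.00)(7.00) + (1440.00)(59.00) + (1440.00)(59.00) = 184620.00 cm³
ΣAȳ = (2100.00)(75.00) + (1440.00)(8.00) + (1440.00)(142.00) = 373500.00 cm³
x̄ = 184620.00 / 4980.00 = 37.07 cm
ȳ = 373500.00 / 4980.00 = 75.00 cm

x̄ = 37.07 cm, ȳ = 75.00 cm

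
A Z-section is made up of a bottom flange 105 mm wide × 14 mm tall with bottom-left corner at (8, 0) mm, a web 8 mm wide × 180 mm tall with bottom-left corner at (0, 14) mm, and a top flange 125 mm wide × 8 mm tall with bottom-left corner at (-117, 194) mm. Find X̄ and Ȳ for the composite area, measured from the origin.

X̄ = 10.28 mm, Ȳ = 91.57 mm

Part | A | x̄ᵢ | ȳᵢ | A·x̄ᵢ | A·ȳᵢ
bottom flange | 1470.00 | 60.50 | 7.00 | 88935.00 | 10290.00
web | 1440.00 | 4.00 | 104.00 | 5760.00 | 149760.00
top flange | 1000.00 | -54.50 | 198.00 | -54500.00 | 198000.00
Σ | 3910.00 |  |  | 40195.00 | 358050.00
X̄ = 40195.00 / 3910.00 = 10.28 mm
Ȳ = 358050.00 / 3910.00 = 91.57 mm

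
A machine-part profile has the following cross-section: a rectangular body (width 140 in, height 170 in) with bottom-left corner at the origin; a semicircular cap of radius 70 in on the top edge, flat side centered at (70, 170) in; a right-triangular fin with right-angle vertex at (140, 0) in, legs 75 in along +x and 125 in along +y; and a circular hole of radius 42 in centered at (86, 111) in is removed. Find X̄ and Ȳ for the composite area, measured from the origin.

Part | A | x̄ᵢ | ȳᵢ | A·x̄ᵢ | A·ȳᵢ
rectangular body | 23800.00 | 70.00 | 85.00 | 1666000.00 | 2023000.00
semicircular top | 7696.90 | 70.00 | 199.71 | 538783.14 | 1537140.01
triangular fin | 4687.50 | 165.00 | 41.67 | 773437.50 | 195312.50
hole | -5541.77 | 86.00 | 111.00 | -476592.17 | -615136.41
Σ | 30642.63 |  |  | 2501628.47 | 3140316.10
X̄ = 2501628.47 / 30642.63 = 81.64 in
Ȳ = 3140316.10 / 30642.63 = 102.48 in

X̄ = 81.64 in, Ȳ = 102.48 in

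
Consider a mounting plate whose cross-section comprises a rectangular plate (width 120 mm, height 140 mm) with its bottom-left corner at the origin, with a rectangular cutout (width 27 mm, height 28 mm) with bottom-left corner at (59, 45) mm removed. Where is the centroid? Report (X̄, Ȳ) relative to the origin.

X̄ = 59.41 mm, Ȳ = 70.52 mm

Part | A | x̄ᵢ | ȳᵢ | A·x̄ᵢ | A·ȳᵢ
plate | 16800.00 | 60.00 | 70.00 | 1008000.00 | 1176000.00
hole | -756.00 | 72.50 | 59.00 | -54810.00 | -44604.00
Σ | 16044.00 |  |  | 953190.00 | 1131396.00
X̄ = 953190.00 / 16044.00 = 59.41 mm
Ȳ = 1131396.00 / 16044.00 = 70.52 mm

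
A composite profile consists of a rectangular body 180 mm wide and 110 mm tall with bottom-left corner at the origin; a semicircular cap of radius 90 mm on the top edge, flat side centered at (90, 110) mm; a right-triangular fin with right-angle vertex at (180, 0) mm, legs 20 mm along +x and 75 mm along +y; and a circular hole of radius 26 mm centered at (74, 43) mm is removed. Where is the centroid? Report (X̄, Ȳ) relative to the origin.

X̄ = 93.42 mm, Ȳ = 93.16 mm

Part | A | x̄ᵢ | ȳᵢ | A·x̄ᵢ | A·ȳᵢ
rectangular body | 19800.00 | 90.00 | 55.00 | 1782000.00 | 1089000.00
semicircular top | 12723.45 | 90.00 | 148.20 | 1145110.52 | 1885579.53
triangular fin | 750.00 | 186.67 | 25.00 | 140000.00 | 18750.00
hole | -2123.72 | 74.00 | 43.00 | -157155.03 | -91319.82
Σ | 31149.73 |  |  | 2909955.49 | 2902009.71
X̄ = 2909955.49 / 31149.73 = 93.42 mm
Ȳ = 2902009.71 / 31149.73 = 93.16 mm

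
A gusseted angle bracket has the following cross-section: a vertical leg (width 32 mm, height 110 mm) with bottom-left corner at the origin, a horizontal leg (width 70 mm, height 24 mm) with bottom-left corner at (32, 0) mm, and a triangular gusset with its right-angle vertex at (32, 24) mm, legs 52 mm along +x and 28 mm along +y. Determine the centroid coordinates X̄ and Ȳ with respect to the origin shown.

X̄ = 34.55 mm, Ȳ = 40.15 mm

vertical leg: A = 32 × 110 = 3520.00, centroid at (16.00, 55.00).
horizontal leg: A = 70 × 24 = 1680.00, centroid at (67.00, 12.00).
gusset: A = ½·52·28 = 728.00, centroid at (49.33, 33.33).
ΣA = 5928.00 mm²
ΣAX̄ = (3520.00)(16.00) + (1680.00)(67.00) + (728.00)(49.33) = 204794.67 mm³
ΣAȲ = (3520.00)(55.00) + (1680.00)(12.00) + (728.00)(33.33) = 238026.67 mm³
X̄ = 204794.67 / 5928.00 = 34.55 mm
Ȳ = 238026.67 / 5928.00 = 40.15 mm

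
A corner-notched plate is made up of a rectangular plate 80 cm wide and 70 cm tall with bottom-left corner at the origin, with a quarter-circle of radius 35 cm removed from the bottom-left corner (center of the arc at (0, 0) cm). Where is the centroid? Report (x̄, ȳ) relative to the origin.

plate: A = 80 × 70 = 5600.00, centroid at (40.00, 35.00).
removed quarter-circle: A = −¼π·35² = -962.11, centroid at (14.85, 14.85).
ΣA = 4637.89 cm²
ΣAx̄ = (5600.00)(40.00) + (-962.11)(14.85) = 209708.33 cm³
ΣAȳ = (5600.00)(35.00) + (-962.11)(14.85) = 181708.33 cm³
x̄ = 209708.33 / 4637.89 = 45.22 cm
ȳ = 181708.33 / 4637.89 = 39.18 cm

x̄ = 45.22 cm, ȳ = 39.18 cm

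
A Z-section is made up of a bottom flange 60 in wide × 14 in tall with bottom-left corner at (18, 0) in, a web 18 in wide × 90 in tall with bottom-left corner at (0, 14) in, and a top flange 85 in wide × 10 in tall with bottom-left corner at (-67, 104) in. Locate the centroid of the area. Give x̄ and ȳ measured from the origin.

x̄ = 10.29 in, ȳ = 58.64 in

bottom flange: A = 60 × 14 = 840.00, centroid at (48.00, 7.00).
web: A = 18 × 90 = 1620.00, centroid at (9.00, 59.00).
top flange: A = 85 × 10 = 850.00, centroid at (-24.50, 109.00).
ΣA = 3310.00 in²
ΣAx̄ = (840.00)(48.00) + (1620.00)(9.00) + (850.00)(-24.50) = 34075.00 in³
ΣAȳ = (840.00)(7.00) + (1620.00)(59.00) + (850.00)(109.00) = 194110.00 in³
x̄ = 34075.00 / 3310.00 = 10.29 in
ȳ = 194110.00 / 3310.00 = 58.64 in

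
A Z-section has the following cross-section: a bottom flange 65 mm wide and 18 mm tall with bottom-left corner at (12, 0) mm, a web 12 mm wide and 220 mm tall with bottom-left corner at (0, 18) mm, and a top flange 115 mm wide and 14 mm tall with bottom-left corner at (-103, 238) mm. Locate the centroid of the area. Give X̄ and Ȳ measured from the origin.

bottom flange: A = 65 × 18 = 1170.00, centroid at (44.50, 9.00).
web: A = 12 × 220 = 2640.00, centroid at (6.00, 128.00).
top flange: A = 115 × 14 = 1610.00, centroid at (-45.50, 245.00).
ΣA = 5420.00 mm², ΣAX̄ = -5350.00 mm³, ΣAȲ = 742900.00 mm³.
X̄ = -5350.00/5420.00 = -0.99 mm; Ȳ = 742900.00/5420.00 = 137.07 mm.

X̄ = -0.99 mm, Ȳ = 137.07 mm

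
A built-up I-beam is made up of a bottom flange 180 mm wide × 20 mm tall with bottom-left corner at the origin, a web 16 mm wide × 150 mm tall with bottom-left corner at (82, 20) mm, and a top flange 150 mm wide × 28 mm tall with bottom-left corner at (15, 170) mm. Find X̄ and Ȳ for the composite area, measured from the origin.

X̄ = 90.00 mm, Ȳ = 101.65 mm

Part | A | x̄ᵢ | ȳᵢ | A·x̄ᵢ | A·ȳᵢ
bottom flange | 3600.00 | 90.00 | 10.00 | 324000.00 | 36000.00
web | 2400.00 | 90.00 | 95.00 | 216000.00 | 228000.00
top flange | 4200.00 | 90.00 | 184.00 | 378000.00 | 772800.00
Σ | 10200.00 |  |  | 918000.00 | 1036800.00
X̄ = 918000.00 / 10200.00 = 90.00 mm
Ȳ = 1036800.00 / 10200.00 = 101.65 mm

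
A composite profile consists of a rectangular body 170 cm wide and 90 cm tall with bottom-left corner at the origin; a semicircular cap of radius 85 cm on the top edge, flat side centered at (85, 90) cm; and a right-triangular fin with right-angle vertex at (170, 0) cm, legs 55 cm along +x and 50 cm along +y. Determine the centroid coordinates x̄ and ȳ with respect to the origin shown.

x̄ = 90.07 cm, ȳ = 76.44 cm

rectangular body: A = 170 × 90 = 15300.00, centroid at (85.00, 45.00).
semicircular top: A = ½π·85² = 11349.00, centroid at (85.00, 126.08).
triangular fin: A = ½·55·50 = 1375.00, centroid at (188.33, 16.67).
ΣA = 28024.00 cm², ΣAx̄ = 2524123.63 cm³, ΣAȳ = 2142243.64 cm³.
x̄ = 2524123.63/28024.00 = 90.07 cm; ȳ = 2142243.64/28024.00 = 76.44 cm.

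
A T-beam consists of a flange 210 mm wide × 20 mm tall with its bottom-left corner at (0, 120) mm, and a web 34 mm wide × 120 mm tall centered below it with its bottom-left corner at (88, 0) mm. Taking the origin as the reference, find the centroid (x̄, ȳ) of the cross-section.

x̄ = 105.00 mm, ȳ = 95.51 mm

web: A = 34 × 120 = 4080.00, centroid at (105.00, 60.00).
flange: A = 210 × 20 = 4200.00, centroid at (105.00, 130.00).
ΣA = 8280.00 mm², ΣAx̄ = 869400.00 mm³, ΣAȳ = 790800.00 mm³.
x̄ = 869400.00/8280.00 = 105.00 mm; ȳ = 790800.00/8280.00 = 95.51 mm.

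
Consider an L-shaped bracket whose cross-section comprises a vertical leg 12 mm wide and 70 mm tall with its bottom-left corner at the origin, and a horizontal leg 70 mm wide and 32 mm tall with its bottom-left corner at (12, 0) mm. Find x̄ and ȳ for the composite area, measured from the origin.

x̄ = 35.82 mm, ȳ = 21.18 mm

vertical leg: A = 12 × 70 = 840.00, centroid at (6.00, 35.00).
horizontal leg: A = 70 × 32 = 2240.00, centroid at (47.00, 16.00).
ΣA = 3080.00 mm²
ΣAx̄ = (840.00)(6.00) + (2240.00)(47.00) = 110320.00 mm³
ΣAȳ = (840.00)(35.00) + (2240.00)(16.00) = 65240.00 mm³
x̄ = 110320.00 / 3080.00 = 35.82 mm
ȳ = 65240.00 / 3080.00 = 21.18 mm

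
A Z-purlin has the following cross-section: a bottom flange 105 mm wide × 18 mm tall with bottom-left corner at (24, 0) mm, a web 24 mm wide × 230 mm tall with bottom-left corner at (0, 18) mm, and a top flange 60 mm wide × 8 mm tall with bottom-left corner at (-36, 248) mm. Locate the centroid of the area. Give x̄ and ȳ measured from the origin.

bottom flange: A = 105 × 18 = 1890.00, centroid at (76.50, 9.00).
web: A = 24 × 230 = 5520.00, centroid at (12.00, 133.00).
top flange: A = 60 × 8 = 480.00, centroid at (-6.00, 252.00).
ΣA = 7890.00 mm²
ΣAx̄ = (1890.00)(76.50) + (5520.00)(12.00) + (480.00)(-6.00) = 207945.00 mm³
ΣAȳ = (1890.00)(9.00) + (5520.00)(133.00) + (480.00)(252.00) = 872130.00 mm³
x̄ = 207945.00 / 7890.00 = 26.36 mm
ȳ = 872130.00 / 7890.00 = 110.54 mm

x̄ = 26.36 mm, ȳ = 110.54 mm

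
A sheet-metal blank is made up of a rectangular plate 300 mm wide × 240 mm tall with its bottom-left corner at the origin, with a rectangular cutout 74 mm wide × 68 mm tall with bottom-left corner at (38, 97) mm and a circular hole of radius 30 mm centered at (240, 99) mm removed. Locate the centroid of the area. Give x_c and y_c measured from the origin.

plate: A = 300 × 240 = 72000.00, centroid at (150.00, 120.00).
hole 1: A = −(74 × 68) = -5032.00, centroid at (75.00, 131.00).
hole 2: A = −π·30² = -2827.43, centroid at (240.00, 99.00).
ΣA = 64140.57 mm², ΣAx_c = 9744015.99 mm³, ΣAy_c = 7700892.09 mm³.
x_c = 9744015.99/64140.57 = 151.92 mm; y_c = 7700892.09/64140.57 = 120.06 mm.

x_c = 151.92 mm, y_c = 120.06 mm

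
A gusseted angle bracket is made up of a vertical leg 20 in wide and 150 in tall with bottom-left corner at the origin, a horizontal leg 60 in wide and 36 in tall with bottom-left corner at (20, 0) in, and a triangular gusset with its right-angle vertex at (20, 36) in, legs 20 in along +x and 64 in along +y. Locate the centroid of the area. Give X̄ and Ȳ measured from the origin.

X̄ = 26.74 in, Ȳ = 51.82 in

Part | A | x̄ᵢ | ȳᵢ | A·x̄ᵢ | A·ȳᵢ
vertical leg | 3000.00 | 10.00 | 75.00 | 30000.00 | 225000.00
horizontal leg | 2160.00 | 50.00 | 18.00 | 108000.00 | 38880.00
gusset | 640.00 | 26.67 | 57.33 | 17066.67 | 36693.33
Σ | 5800.00 |  |  | 155066.67 | 300573.33
X̄ = 155066.67 / 5800.00 = 26.74 in
Ȳ = 300573.33 / 5800.00 = 51.82 in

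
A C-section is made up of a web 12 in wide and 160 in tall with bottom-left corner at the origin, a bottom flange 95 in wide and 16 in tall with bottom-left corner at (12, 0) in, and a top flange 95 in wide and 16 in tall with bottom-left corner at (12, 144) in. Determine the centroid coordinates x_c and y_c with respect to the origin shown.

web: A = 12 × 160 = 1920.00, centroid at (6.00, 80.00).
bottom flange: A = 95 × 16 = 1520.00, centroid at (59.50, 8.00).
top flange: A = 95 × 16 = 1520.00, centroid at (59.50, 152.00).
ΣA = 4960.00 in²
ΣAx_c = (1920.00)(6.00) + (1520.00)(59.50) + (1520.00)(59.50) = 192400.00 in³
ΣAy_c = (1920.00)(80.00) + (1520.00)(8.00) + (1520.00)(152.00) = 396800.00 in³
x_c = 192400.00 / 4960.00 = 38.79 in
y_c = 396800.00 / 4960.00 = 80.00 in

x_c = 38.79 in, y_c = 80.00 in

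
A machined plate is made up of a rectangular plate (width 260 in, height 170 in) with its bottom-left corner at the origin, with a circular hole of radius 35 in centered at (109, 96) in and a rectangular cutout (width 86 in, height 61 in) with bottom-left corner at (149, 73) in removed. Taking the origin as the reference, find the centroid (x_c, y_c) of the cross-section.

x_c = 123.04 in, y_c = 81.03 in

plate: A = 260 × 170 = 44200.00, centroid at (130.00, 85.00).
hole 1: A = −π·35² = -3848.45, centroid at (109.00, 96.00).
hole 2: A = −(86 × 61) = -5246.00, centroid at (192.00, 103.50).
ΣA = 35105.55 in², ΣAx_c = 4319286.84 in³, ΣAy_c = 2844587.70 in³.
x_c = 4319286.84/35105.55 = 123.04 in; y_c = 2844587.70/35105.55 = 81.03 in.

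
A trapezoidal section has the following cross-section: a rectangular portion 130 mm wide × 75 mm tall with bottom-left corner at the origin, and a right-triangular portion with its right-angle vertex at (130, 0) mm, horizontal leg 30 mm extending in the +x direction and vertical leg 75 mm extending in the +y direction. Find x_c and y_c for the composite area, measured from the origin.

x_c = 72.76 mm, y_c = 36.21 mm

Part | A | x̄ᵢ | ȳᵢ | A·x̄ᵢ | A·ȳᵢ
rectangular portion | 9750.00 | 65.00 | 37.50 | 633750.00 | 365625.00
triangular portion | 1125.00 | 140.00 | 25.00 | 157500.00 | 28125.00
Σ | 10875.00 |  |  | 791250.00 | 393750.00
x_c = 791250.00 / 10875.00 = 72.76 mm
y_c = 393750.00 / 10875.00 = 36.21 mm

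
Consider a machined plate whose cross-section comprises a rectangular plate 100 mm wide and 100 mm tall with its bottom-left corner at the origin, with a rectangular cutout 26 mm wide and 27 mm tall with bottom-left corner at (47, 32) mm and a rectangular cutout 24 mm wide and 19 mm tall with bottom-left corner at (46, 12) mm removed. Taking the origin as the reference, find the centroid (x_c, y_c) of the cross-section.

plate: A = 100 × 100 = 10000.00, centroid at (50.00, 50.00).
hole 1: A = −(26 × 27) = -702.00, centroid at (60.00, 45.50).
hole 2: A = −(24 × 19) = -456.00, centroid at (58.00, 21.50).
ΣA = 8842.00 mm², ΣAx_c = 431432.00 mm³, ΣAy_c = 458255.00 mm³.
x_c = 431432.00/8842.00 = 48.79 mm; y_c = 458255.00/8842.00 = 51.83 mm.

x_c = 48.79 mm, y_c = 51.83 mm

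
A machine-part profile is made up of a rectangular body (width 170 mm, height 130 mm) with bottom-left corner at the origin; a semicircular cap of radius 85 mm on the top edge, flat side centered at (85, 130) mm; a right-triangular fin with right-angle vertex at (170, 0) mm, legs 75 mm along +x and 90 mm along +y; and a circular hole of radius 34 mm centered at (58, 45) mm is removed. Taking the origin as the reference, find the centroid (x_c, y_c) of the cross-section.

rectangular body: A = 170 × 130 = 22100.00, centroid at (85.00, 65.00).
semicircular top: A = ½π·85² = 11349.00, centroid at (85.00, 166.08).
triangular fin: A = ½·75·90 = 3375.00, centroid at (195.00, 30.00).
hole: A = −π·34² = -3631.68, centroid at (58.00, 45.00).
ΣA = 33192.32 mm²
ΣAx_c = (22100.00)(85.00) + (11349.00)(85.00) + (3375.00)(195.00) + (-3631.68)(58.00) = 3290652.79 mm³
ΣAy_c = (22100.00)(65.00) + (11349.00)(166.08) + (3375.00)(30.00) + (-3631.68)(45.00) = 3259111.47 mm³
x_c = 3290652.79 / 33192.32 = 99.14 mm
y_c = 3259111.47 / 33192.32 = 98.19 mm

x_c = 99.14 mm, y_c = 98.19 mm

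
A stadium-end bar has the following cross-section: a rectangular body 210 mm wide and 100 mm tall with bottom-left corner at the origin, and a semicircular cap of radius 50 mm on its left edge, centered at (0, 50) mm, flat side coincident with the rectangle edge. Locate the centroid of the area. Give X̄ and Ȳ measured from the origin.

X̄ = 85.12 mm, Ȳ = 50.00 mm

Part | A | x̄ᵢ | ȳᵢ | A·x̄ᵢ | A·ȳᵢ
rectangular body | 21000.00 | 105.00 | 50.00 | 2205000.00 | 1050000.00
semicircular end | 3926.99 | -21.22 | 50.00 | -83333.33 | 196349.54
Σ | 24926.99 |  |  | 2121666.67 | 1246349.54
X̄ = 2121666.67 / 24926.99 = 85.12 mm
Ȳ = 1246349.54 / 24926.99 = 50.00 mm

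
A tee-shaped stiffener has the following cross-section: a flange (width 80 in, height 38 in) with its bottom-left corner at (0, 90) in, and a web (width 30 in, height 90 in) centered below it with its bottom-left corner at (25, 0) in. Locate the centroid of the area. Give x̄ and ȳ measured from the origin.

x̄ = 40.00 in, ȳ = 78.90 in

web: A = 30 × 90 = 2700.00, centroid at (40.00, 45.00).
flange: A = 80 × 38 = 3040.00, centroid at (40.00, 109.00).
ΣA = 5740.00 in², ΣAx̄ = 229600.00 in³, ΣAȳ = 452860.00 in³.
x̄ = 229600.00/5740.00 = 40.00 in; ȳ = 452860.00/5740.00 = 78.90 in.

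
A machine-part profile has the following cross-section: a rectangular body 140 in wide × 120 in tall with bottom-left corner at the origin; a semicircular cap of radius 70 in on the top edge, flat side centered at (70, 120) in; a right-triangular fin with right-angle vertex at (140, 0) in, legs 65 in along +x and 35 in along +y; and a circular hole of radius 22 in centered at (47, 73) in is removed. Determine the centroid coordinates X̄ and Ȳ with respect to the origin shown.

rectangular body: A = 140 × 120 = 16800.00, centroid at (70.00, 60.00).
semicircular top: A = ½π·70² = 7696.90, centroid at (70.00, 149.71).
triangular fin: A = ½·65·35 = 1137.50, centroid at (161.67, 11.67).
hole: A = −π·22² = -1520.53, centroid at (47.00, 73.00).
ΣA = 24113.87 in², ΣAX̄ = 1827214.02 in³, ΣAȲ = 2062566.99 in³.
X̄ = 1827214.02/24113.87 = 75.77 in; Ȳ = 2062566.99/24113.87 = 85.53 in.

X̄ = 75.77 in, Ȳ = 85.53 in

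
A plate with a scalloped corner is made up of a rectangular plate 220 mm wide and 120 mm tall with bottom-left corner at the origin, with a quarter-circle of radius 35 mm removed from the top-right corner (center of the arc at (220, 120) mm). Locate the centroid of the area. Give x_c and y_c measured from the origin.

x_c = 106.40 mm, y_c = 58.29 mm

Part | A | x̄ᵢ | ȳᵢ | A·x̄ᵢ | A·ȳᵢ
plate | 26400.00 | 110.00 | 60.00 | 2904000.00 | 1584000.00
removed quarter-circle | -962.11 | 205.15 | 105.15 | -197373.14 | -101161.86
Σ | 25437.89 |  |  | 2706626.86 | 1482838.14
x_c = 2706626.86 / 25437.89 = 106.40 mm
y_c = 1482838.14 / 25437.89 = 58.29 mm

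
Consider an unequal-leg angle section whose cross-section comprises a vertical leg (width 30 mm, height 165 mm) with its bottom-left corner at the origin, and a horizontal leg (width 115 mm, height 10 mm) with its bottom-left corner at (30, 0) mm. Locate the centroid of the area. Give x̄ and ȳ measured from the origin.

vertical leg: A = 30 × 165 = 4950.00, centroid at (15.00, 82.50).
horizontal leg: A = 115 × 10 = 1150.00, centroid at (87.50, 5.00).
ΣA = 6100.00 mm²
ΣAx̄ = (4950.00)(15.00) + (1150.00)(87.50) = 174875.00 mm³
ΣAȳ = (4950.00)(82.50) + (1150.00)(5.00) = 414125.00 mm³
x̄ = 174875.00 / 6100.00 = 28.67 mm
ȳ = 414125.00 / 6100.00 = 67.89 mm

x̄ = 28.67 mm, ȳ = 67.89 mm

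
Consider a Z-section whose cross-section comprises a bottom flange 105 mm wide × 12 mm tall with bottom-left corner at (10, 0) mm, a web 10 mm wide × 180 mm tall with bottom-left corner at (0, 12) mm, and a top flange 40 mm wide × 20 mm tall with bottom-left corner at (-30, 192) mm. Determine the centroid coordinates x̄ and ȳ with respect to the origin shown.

bottom flange: A = 105 × 12 = 1260.00, centroid at (62.50, 6.00).
web: A = 10 × 180 = 1800.00, centroid at (5.00, 102.00).
top flange: A = 40 × 20 = 800.00, centroid at (-10.00, 202.00).
ΣA = 3860.00 mm²
ΣAx̄ = (1260.00)(62.50) + (1800.00)(5.00) + (800.00)(-10.00) = 79750.00 mm³
ΣAȳ = (1260.00)(6.00) + (1800.00)(102.00) + (800.00)(202.00) = 352760.00 mm³
x̄ = 79750.00 / 3860.00 = 20.66 mm
ȳ = 352760.00 / 3860.00 = 91.39 mm

x̄ = 20.66 mm, ȳ = 91.39 mm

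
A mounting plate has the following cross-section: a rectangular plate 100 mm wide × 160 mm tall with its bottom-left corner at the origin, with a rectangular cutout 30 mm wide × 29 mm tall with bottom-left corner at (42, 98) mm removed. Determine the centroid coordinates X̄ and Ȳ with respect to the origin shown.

plate: A = 100 × 160 = 16000.00, centroid at (50.00, 80.00).
hole: A = −(30 × 29) = -870.00, centroid at (57.00, 112.50).
ΣA = 15130.00 mm², ΣAX̄ = 750410.00 mm³, ΣAȲ = 1182125.00 mm³.
X̄ = 750410.00/15130.00 = 49.60 mm; Ȳ = 1182125.00/15130.00 = 78.13 mm.

X̄ = 49.60 mm, Ȳ = 78.13 mm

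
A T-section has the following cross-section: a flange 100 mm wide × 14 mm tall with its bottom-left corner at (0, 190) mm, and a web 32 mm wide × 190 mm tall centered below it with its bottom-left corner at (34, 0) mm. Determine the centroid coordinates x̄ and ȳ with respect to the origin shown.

Part | A | x̄ᵢ | ȳᵢ | A·x̄ᵢ | A·ȳᵢ
web | 6080.00 | 50.00 | 95.00 | 304000.00 | 577600.00
flange | 1400.00 | 50.00 | 197.00 | 70000.00 | 275800.00
Σ | 7480.00 |  |  | 374000.00 | 853400.00
x̄ = 374000.00 / 7480.00 = 50.00 mm
ȳ = 853400.00 / 7480.00 = 114.09 mm

x̄ = 50.00 mm, ȳ = 114.09 mm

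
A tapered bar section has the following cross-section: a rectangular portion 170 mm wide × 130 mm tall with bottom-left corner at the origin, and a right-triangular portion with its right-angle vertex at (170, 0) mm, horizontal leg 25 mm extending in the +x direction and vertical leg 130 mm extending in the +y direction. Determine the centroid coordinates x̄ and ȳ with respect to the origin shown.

rectangular portion: A = 170 × 130 = 22100.00, centroid at (85.00, 65.00).
triangular portion: A = ½·25·130 = 1625.00, centroid at (178.33, 43.33).
ΣA = 23725.00 mm², ΣAx̄ = 2168291.67 mm³, ΣAȳ = 1506916.67 mm³.
x̄ = 2168291.67/23725.00 = 91.39 mm; ȳ = 1506916.67/23725.00 = 63.52 mm.

x̄ = 91.39 mm, ȳ = 63.52 mm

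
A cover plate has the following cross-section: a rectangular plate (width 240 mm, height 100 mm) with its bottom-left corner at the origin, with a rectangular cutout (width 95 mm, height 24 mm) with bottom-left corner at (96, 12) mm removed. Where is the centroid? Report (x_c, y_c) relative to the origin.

x_c = 117.53 mm, y_c = 52.73 mm

plate: A = 240 × 100 = 24000.00, centroid at (120.00, 50.00).
hole: A = −(95 × 24) = -2280.00, centroid at (143.50, 24.00).
ΣA = 21720.00 mm², ΣAx_c = 2552820.00 mm³, ΣAy_c = 1145280.00 mm³.
x_c = 2552820.00/21720.00 = 117.53 mm; y_c = 1145280.00/21720.00 = 52.73 mm.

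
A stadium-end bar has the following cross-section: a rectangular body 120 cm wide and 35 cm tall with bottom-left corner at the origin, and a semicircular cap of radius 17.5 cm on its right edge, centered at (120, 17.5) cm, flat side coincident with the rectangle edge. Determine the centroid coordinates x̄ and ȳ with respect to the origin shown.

Part | A | x̄ᵢ | ȳᵢ | A·x̄ᵢ | A·ȳᵢ
rectangular body | 4200.00 | 60.00 | 17.50 | 252000.00 | 73500.00
semicircular end | 481.06 | 127.43 | 17.50 | 61299.68 | 8418.49
Σ | 4681.06 |  |  | 313299.68 | 81918.49
x̄ = 313299.68 / 4681.06 = 66.93 cm
ȳ = 81918.49 / 4681.06 = 17.50 cm

x̄ = 66.93 cm, ȳ = 17.50 cm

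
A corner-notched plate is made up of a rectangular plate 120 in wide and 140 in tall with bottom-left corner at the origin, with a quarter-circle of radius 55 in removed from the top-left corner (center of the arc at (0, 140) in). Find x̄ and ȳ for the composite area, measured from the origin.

x̄ = 66.04 in, ȳ = 62.32 in

plate: A = 120 × 140 = 16800.00, centroid at (60.00, 70.00).
removed quarter-circle: A = −¼π·55² = -2375.83, centroid at (23.34, 116.66).
ΣA = 14424.17 in², ΣAx̄ = 952541.67 in³, ΣAȳ = 898842.21 in³.
x̄ = 952541.67/14424.17 = 66.04 in; ȳ = 898842.21/14424.17 = 62.32 in.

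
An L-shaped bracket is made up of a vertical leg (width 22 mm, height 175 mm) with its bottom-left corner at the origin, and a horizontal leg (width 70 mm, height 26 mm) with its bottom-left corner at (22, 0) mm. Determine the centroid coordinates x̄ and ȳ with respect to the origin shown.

x̄ = 25.77 mm, ȳ = 63.59 mm

Part | A | x̄ᵢ | ȳᵢ | A·x̄ᵢ | A·ȳᵢ
vertical leg | 3850.00 | 11.00 | 87.50 | 42350.00 | 336875.00
horizontal leg | 1820.00 | 57.00 | 13.00 | 103740.00 | 23660.00
Σ | 5670.00 |  |  | 146090.00 | 360535.00
x̄ = 146090.00 / 5670.00 = 25.77 mm
ȳ = 360535.00 / 5670.00 = 63.59 mm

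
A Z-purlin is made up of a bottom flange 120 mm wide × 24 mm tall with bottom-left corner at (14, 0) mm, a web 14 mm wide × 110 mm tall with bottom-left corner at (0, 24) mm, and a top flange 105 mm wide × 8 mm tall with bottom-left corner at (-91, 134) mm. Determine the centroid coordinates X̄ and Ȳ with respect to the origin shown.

X̄ = 36.42 mm, Ȳ = 51.74 mm

bottom flange: A = 120 × 24 = 2880.00, centroid at (74.00, 12.00).
web: A = 14 × 110 = 1540.00, centroid at (7.00, 79.00).
top flange: A = 105 × 8 = 840.00, centroid at (-38.50, 138.00).
ΣA = 5260.00 mm²
ΣAX̄ = (2880.00)(74.00) + (1540.00)(7.00) + (840.00)(-38.50) = 191560.00 mm³
ΣAȲ = (2880.00)(12.00) + (1540.00)(79.00) + (840.00)(138.00) = 272140.00 mm³
X̄ = 191560.00 / 5260.00 = 36.42 mm
Ȳ = 272140.00 / 5260.00 = 51.74 mm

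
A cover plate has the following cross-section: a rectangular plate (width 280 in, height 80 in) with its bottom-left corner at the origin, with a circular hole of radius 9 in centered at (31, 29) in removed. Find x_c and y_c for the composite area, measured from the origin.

plate: A = 280 × 80 = 22400.00, centroid at (140.00, 40.00).
hole: A = −π·9² = -254.47, centroid at (31.00, 29.00).
ΣA = 22145.53 in²
ΣAx_c = (22400.00)(140.00) + (-254.47)(31.00) = 3128111.46 in³
ΣAy_c = (22400.00)(40.00) + (-254.47)(29.00) = 888620.40 in³
x_c = 3128111.46 / 22145.53 = 141.25 in
y_c = 888620.40 / 22145.53 = 40.13 in

x_c = 141.25 in, y_c = 40.13 in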